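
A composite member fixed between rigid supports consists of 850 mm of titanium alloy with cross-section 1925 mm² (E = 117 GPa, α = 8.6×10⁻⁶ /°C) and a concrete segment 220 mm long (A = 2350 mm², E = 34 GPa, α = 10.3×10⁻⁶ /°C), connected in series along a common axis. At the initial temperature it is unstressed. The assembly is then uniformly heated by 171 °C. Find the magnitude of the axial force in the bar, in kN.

If the supports were absent, the total length change would be Σ αᵢΔT Lᵢ = 8.6×10⁻⁶×171×850 + 10.3×10⁻⁶×171×220 = 1.637 mm.
The walls prevent any net length change, so an axial force P (same in every segment) develops. Compatibility: P · Σ Lᵢ/(AᵢEᵢ) = δ_free.
The series flexibility is Σ Lᵢ/(AᵢEᵢ) = 850/(1925×117×10³) + 220/(2350×34×10³) = 6.527×10⁻⁶ mm/N.
Hence P = δ_free / Σ(L/AE) = 1.637/6.527×10⁻⁶ = 250.9 kN (compressive).

P ≈ 251 kN (compressive)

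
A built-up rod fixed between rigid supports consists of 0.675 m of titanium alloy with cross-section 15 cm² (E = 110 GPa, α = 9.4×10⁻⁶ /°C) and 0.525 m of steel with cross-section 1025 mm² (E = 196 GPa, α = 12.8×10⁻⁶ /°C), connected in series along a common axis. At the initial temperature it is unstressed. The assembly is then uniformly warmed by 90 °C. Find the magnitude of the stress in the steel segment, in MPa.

With the walls removed the bar would change length by δ_free = Σ αᵢΔT Lᵢ = 9.4×10⁻⁶×90×675 + 12.8×10⁻⁶×90×525 = 1.176 mm.
Since the ends are fixed, an axial force P builds up, equal in every segment, with P · Σ Lᵢ/(AᵢEᵢ) = δ_free.
The series flexibility is Σ Lᵢ/(AᵢEᵢ) = 675/(1500×110×10³) + 525/(1025×196×10³) = 6.704×10⁻⁶ mm/N.
P = 1.176 / 6.704×10⁻⁶ = 175400 N = 175.4 kN, compressive.
σ_{steel} = P / A = 175400 / 1025 = 171.1 MPa.

σ ≈ 171 MPa (compressive)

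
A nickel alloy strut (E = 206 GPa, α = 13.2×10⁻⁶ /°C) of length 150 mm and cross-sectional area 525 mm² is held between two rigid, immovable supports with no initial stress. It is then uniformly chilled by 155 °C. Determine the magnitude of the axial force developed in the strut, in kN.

The ends cannot move, so σ = EαΔT = 206×10³ × 13.2×10⁻⁶ × 155 = 421.5 MPa.
Axial force P = σA = 421.5 × 525 = 221300 N = 221.3 kN, tensile.

P ≈ 221 kN (tensile)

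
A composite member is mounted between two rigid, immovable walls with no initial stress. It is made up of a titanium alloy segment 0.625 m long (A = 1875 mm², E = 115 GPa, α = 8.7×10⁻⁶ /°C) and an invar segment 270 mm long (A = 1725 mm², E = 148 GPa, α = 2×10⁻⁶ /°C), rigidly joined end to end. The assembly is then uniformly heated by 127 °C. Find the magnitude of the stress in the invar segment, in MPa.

If the supports were absent, the total length change would be Σ αᵢΔT Lᵢ = 8.7×10⁻⁶×127×625 + 2×10⁻⁶×127×270 = 0.7591 mm.
The walls prevent any net length change, so an axial force P (same in every segment) develops. Compatibility: P · Σ Lᵢ/(AᵢEᵢ) = δ_free.
The series flexibility is Σ Lᵢ/(AᵢEᵢ) = 625/(1875×115×10³) + 270/(1725×148×10³) = 3.956×10⁻⁶ mm/N.
So P = 0.7591 / 3.956×10⁻⁶ = 191.9 kN, compressive.
σ_{invar} = P / A = 191900 / 1725 = 111.2 MPa.

σ ≈ 111 MPa (compressive)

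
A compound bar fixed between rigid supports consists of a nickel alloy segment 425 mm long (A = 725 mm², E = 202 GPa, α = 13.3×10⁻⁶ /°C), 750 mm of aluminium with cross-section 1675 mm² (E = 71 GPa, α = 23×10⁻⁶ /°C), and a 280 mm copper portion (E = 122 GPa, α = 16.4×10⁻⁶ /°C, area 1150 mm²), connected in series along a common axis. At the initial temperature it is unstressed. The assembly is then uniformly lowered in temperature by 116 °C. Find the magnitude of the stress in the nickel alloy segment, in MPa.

Free thermal contraction of the whole bar: Σ αᵢΔT Lᵢ = 13.3×10⁻⁶×116×425 + 23×10⁻⁶×116×750 + 16.4×10⁻⁶×116×280 = 3.189 mm.
The rigid supports impose zero overall length change; the single axial force P common to all segments must satisfy P Σ Lᵢ/(AᵢEᵢ) = δ_free.
The series flexibility is Σ Lᵢ/(AᵢEᵢ) = 425/(725×202×10³) + 750/(1675×71×10³) + 280/(1150×122×10³) = 1.12×10⁻⁵ mm/N.
Hence P = δ_free / Σ(L/AE) = 3.189/1.12×10⁻⁵ = 284.7 kN (tensile).
σ_{nickel alloy} = P / A = 284700 / 725 = 392.6 MPa.

σ ≈ 393 MPa (tensile)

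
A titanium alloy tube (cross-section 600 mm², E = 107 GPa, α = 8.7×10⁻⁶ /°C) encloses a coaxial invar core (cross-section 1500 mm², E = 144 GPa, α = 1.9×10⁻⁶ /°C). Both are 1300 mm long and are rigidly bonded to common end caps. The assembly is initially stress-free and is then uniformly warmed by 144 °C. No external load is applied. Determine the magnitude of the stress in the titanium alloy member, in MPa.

σ ≈ 80.8 MPa (compressive)

The titanium alloy has the larger α, so on heating it would change length more than the invar if both were free. The rigid plates force a common final length, so the titanium alloy is put into compression and the invar into tension, with equal and opposite forces P (no external load).
Equating the net (thermal + elastic) strains gives |α₁ − α₂|·ΔT = P·[1/(A₁E₁) + 1/(A₂E₂)].
|α₁ − α₂|·ΔT = 6.8×10⁻⁶ × 144 = 0.0009792.
1/(A₁E₁) + 1/(A₂E₂) = 1/(600×107×10³) + 1/(1500×144×10³) = 2.021×10⁻⁸ N⁻¹.
So P = 0.0009792 / 2.021×10⁻⁸ = 48.46 kN.
σ_{titanium alloy} = P/A₁ = 48460/600 = 80.77 MPa, compressive.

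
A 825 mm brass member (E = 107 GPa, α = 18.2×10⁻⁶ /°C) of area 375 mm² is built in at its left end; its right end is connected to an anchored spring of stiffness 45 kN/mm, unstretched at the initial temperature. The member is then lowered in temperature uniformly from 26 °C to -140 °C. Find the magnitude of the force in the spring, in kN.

If the spring were absent the member would shorten by αΔT L = 18.2×10⁻⁶ × 166 × 825 = 2.492 mm.
Let P be the tensile force in the spring. The member extends elastically by PL/(AE) and the spring stretches by P/k; together these equal δ_free.
P [ L/(AE) + 1/k ] = δ_free → P [ 825/(375×107×10³) + 1/(45×10³) ] = 2.492.
P = 2.492 / 4.278×10⁻⁵ = 58260 N.

P ≈ 58.3 kN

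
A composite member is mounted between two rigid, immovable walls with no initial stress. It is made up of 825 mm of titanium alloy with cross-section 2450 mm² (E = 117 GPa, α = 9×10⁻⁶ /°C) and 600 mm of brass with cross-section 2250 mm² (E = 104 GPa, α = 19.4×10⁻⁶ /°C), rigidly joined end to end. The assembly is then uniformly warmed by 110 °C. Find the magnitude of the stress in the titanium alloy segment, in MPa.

σ ≈ 157 MPa (compressive)

With the walls removed the bar would change length by δ_free = Σ αᵢΔT Lᵢ = 9×10⁻⁶×110×825 + 19.4×10⁻⁶×110×600 = 2.097 mm.
The walls prevent any net length change, so an axial force P (same in every segment) develops. Compatibility: P · Σ Lᵢ/(AᵢEᵢ) = δ_free.
The series flexibility is Σ Lᵢ/(AᵢEᵢ) = 825/(2450×117×10³) + 600/(2250×104×10³) = 5.442×10⁻⁶ mm/N.
P = 2.097 / 5.442×10⁻⁶ = 385400 N = 385.4 kN, compressive.
σ_{titanium alloy} = P / A = 385400 / 2450 = 157.3 MPa.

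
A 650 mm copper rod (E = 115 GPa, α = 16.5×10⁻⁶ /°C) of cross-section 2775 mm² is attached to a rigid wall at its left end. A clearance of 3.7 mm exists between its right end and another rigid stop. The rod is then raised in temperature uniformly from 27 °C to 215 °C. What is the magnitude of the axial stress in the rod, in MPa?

Free thermal elongation = αΔT L = 16.5×10⁻⁶ × 188 × 650 = 2.016 mm.
Since δ_free = 2.02 mm is less than the 3.7 mm gap, the rod never touches the wall. No axial force develops.

σ ≈ 0 MPa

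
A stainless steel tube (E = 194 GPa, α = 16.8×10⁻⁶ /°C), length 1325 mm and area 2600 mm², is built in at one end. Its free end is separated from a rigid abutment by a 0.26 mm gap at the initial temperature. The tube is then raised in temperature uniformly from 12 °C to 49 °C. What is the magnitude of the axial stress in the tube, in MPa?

If the wall were absent the tube would grow by αΔT L = 16.8×10⁻⁶ × 37 × 1325 = 0.8236 mm.
After closing the 0.26 mm clearance, 0.8236 − 0.26 = 0.5636 mm of expansion remains to be suppressed by the wall.
That suppressed elongation corresponds to σ = E·Δ/L = 194×10³ × 0.5636/1325 = 82.52 MPa.

σ ≈ 82.5 MPa (compressive)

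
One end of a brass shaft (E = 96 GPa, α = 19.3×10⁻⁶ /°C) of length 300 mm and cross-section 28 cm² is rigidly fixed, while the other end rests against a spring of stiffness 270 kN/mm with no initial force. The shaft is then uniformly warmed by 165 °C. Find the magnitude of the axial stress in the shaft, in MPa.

The unrestrained thermal change is αΔT L = 19.3×10⁻⁶ × 165 × 300 = 0.9553 mm.
With a force P in the spring, the elastic change of the shaft is PL/(AE) and that of the spring is P/k; compatibility requires their sum to equal δ_free.
P [ L/(AE) + 1/k ] = δ_free → P [ 300/(2800×96×10³) + 1/(270×10³) ] = 0.9553.
P = 0.9553 / 4.82×10⁻⁶ = 198200 N.
σ = P/A = 198200/2800 = 70.79 MPa.

σ ≈ 70.8 MPa (compressive)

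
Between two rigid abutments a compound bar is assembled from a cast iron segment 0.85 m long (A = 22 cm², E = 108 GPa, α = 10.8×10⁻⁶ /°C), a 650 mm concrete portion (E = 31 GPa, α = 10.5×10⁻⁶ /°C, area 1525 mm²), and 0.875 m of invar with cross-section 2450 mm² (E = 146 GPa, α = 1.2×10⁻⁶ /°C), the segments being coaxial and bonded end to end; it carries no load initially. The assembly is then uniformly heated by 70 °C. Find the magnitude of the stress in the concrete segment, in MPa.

σ ≈ 39.6 MPa (compressive)

With the walls removed the bar would change length by δ_free = Σ αᵢΔT Lᵢ = 10.8×10⁻⁶×70×850 + 10.5×10⁻⁶×70×650 + 1.2×10⁻⁶×70×875 = 1.194 mm.
The walls prevent any net length change, so an axial force P (same in every segment) develops. Compatibility: P · Σ Lᵢ/(AᵢEᵢ) = δ_free.
Σ Lᵢ/(AᵢEᵢ) = 850/(2200×108×10³) + 650/(1525×31×10³) + 875/(2450×146×10³) = 1.977×10⁻⁵ mm/N.
P = 1.194 / 1.977×10⁻⁵ = 60380 N = 60.38 kN, compressive.
σ_{concrete} = P / A = 60380 / 1525 = 39.59 MPa.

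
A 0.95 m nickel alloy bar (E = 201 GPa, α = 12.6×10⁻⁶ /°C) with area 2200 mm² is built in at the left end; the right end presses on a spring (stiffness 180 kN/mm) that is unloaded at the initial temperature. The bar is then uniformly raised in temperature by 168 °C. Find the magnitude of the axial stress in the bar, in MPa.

σ ≈ 119 MPa (compressive)

If the spring were absent the bar would lengthen by αΔT L = 12.6×10⁻⁶ × 168 × 950 = 2.011 mm.
Let P be the compressive force at the spring. The bar shortens elastically by PL/(AE) and the spring compresses by P/k; together these equal δ_free.
P [ L/(AE) + 1/k ] = δ_free → P [ 950/(2200×201×10³) + 1/(180×10³) ] = 2.011.
P = 2.011 / 7.704×10⁻⁶ = 261000 N.
σ = P/A = 261000/2200 = 118.7 MPa.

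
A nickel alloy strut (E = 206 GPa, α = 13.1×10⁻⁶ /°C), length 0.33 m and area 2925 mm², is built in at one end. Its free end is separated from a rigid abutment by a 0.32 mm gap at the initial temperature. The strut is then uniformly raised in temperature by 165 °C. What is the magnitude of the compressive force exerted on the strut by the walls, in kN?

P ≈ 718 kN

Unrestrained expansion: δ_free = αΔT L = 13.1×10⁻⁶ × 165 × 330 = 0.7133 mm.
This exceeds the 0.32 mm gap, so the wall pushes back. The portion of expansion that must be recovered elastically is δ_free − gap = 0.7133 − 0.32 = 0.3933 mm.
That suppressed elongation corresponds to σ = E·Δ/L = 206×10³ × 0.3933/330 = 245.5 MPa.
Force on the wall = σA = 245.5 × 2925 mm² = 718.1 kN.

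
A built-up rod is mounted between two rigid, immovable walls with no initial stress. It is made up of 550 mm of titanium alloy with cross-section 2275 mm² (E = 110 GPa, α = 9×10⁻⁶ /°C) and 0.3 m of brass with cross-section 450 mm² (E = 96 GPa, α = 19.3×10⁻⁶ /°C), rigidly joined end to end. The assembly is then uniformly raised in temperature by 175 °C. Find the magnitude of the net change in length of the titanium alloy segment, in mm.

Free thermal expansion of the whole bar: Σ αᵢΔT Lᵢ = 9×10⁻⁶×175×550 + 19.3×10⁻⁶×175×300 = 1.879 mm.
The rigid supports impose zero overall length change; the single axial force P common to all segments must satisfy P Σ Lᵢ/(AᵢEᵢ) = δ_free.
The series flexibility is Σ Lᵢ/(AᵢEᵢ) = 550/(2275×110×10³) + 300/(450×96×10³) = 9.142×10⁻⁶ mm/N.
So P = 1.879 / 9.142×10⁻⁶ = 205.6 kN, compressive.
For the titanium alloy segment, free thermal change = 9×10⁻⁶×175×550 = 0.8662 mm and elastic change from P = 205600×550/(2275×110×10³) = 0.4518 mm; these oppose, so the net change is 0.414 mm (segment lengthens).

|ΔL| ≈ 0.414 mm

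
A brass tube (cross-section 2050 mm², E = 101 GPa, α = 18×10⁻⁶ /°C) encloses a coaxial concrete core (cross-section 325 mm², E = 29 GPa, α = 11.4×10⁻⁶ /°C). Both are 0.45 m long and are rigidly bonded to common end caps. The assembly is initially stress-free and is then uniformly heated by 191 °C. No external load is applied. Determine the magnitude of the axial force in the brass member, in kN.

Both members must finish at the same length. With the larger α, the brass tends to over-expand; the plates restrain it, putting the brass in compression and the concrete in tension. With no external load the two internal forces are equal and opposite, magnitude P.
Setting the final lengths equal and cancelling L: (α₁ − α₂)ΔT = P/(A₁E₁) + P/(A₂E₂).
|α₁ − α₂|·ΔT = 6.6×10⁻⁶ × 191 = 0.001261.
1/(A₁E₁) + 1/(A₂E₂) = 1/(2050×101×10³) + 1/(325×29×10³) = 1.109×10⁻⁷ N⁻¹.
So P = 0.001261 / 1.109×10⁻⁷ = 11.36 kN.

P ≈ 11.4 kN (compressive in the brass)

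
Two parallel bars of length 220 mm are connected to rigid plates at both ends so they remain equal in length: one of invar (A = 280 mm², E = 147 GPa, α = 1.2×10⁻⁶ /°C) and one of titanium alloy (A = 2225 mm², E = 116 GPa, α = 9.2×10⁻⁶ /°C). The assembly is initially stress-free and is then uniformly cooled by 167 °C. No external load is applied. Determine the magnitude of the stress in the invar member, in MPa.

σ ≈ 169 MPa (compressive)

Equilibrium of a rigid end plate with no external load gives equal and opposite internal forces ±P in the two members. Since α_{titanium alloy} > α_{invar}, cooling drives the titanium alloy into tension and the invar into compression.
Setting the final lengths equal and cancelling L: (α₁ − α₂)ΔT = P/(A₁E₁) + P/(A₂E₂).
|α₁ − α₂|·ΔT = 8×10⁻⁶ × 167 = 0.001336.
1/(A₁E₁) + 1/(A₂E₂) = 1/(280×147×10³) + 1/(2225×116×10³) = 2.817×10⁻⁸ N⁻¹.
So P = 0.001336 / 2.817×10⁻⁸ = 47.43 kN.
σ_{invar} = P/A₁ = 47430/280 = 169.4 MPa, compressive.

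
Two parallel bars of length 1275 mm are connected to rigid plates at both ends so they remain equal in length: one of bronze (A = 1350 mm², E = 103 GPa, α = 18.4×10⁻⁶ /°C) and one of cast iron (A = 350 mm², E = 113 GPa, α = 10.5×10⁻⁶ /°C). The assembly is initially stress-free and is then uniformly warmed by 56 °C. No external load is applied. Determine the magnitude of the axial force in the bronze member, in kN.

Both members must finish at the same length. With the larger α, the bronze tends to over-expand; the plates restrain it, putting the bronze in compression and the cast iron in tension. With no external load the two internal forces are equal and opposite, magnitude P.
Setting the final lengths equal and cancelling L: (α₁ − α₂)ΔT = P/(A₁E₁) + P/(A₂E₂).
|α₁ − α₂|·ΔT = 7.9×10⁻⁶ × 56 = 0.0004424.
1/(A₁E₁) + 1/(A₂E₂) = 1/(1350×103×10³) + 1/(350×113×10³) = 3.248×10⁻⁸ N⁻¹.
So P = 0.0004424 / 3.248×10⁻⁸ = 13.62 kN.

P ≈ 13.6 kN (compressive in the bronze)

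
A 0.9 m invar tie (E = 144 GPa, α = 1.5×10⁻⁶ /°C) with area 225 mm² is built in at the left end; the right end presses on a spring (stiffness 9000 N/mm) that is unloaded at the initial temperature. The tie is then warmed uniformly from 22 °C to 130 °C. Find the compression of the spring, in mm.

The unrestrained thermal change is αΔT L = 1.5×10⁻⁶ × 108 × 900 = 0.1458 mm.
With a force P in the spring, the elastic change of the tie is PL/(AE) and that of the spring is P/k; compatibility requires their sum to equal δ_free.
P [ L/(AE) + 1/k ] = δ_free → P [ 900/(225×144×10³) + 1/(9000) ] = 0.1458.
P = 0.1458 / 0.0001389 = 1050 N.
Spring compression = P/k = 1050/(9000) = 0.1166 mm.

δ ≈ 0.117 mm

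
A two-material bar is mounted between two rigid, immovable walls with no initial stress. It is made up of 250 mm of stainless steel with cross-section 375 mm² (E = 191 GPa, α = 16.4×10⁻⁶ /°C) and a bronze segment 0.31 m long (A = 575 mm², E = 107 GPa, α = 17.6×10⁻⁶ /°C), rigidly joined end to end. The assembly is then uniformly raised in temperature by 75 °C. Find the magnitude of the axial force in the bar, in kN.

P ≈ 84 kN (compressive)

Free thermal expansion of the whole bar: Σ αᵢΔT Lᵢ = 16.4×10⁻⁶×75×250 + 17.6×10⁻⁶×75×310 = 0.7167 mm.
Since the ends are fixed, an axial force P builds up, equal in every segment, with P · Σ Lᵢ/(AᵢEᵢ) = δ_free.
Σ Lᵢ/(AᵢEᵢ) = 250/(375×191×10³) + 310/(575×107×10³) = 8.529×10⁻⁶ mm/N.
P = 0.7167 / 8.529×10⁻⁶ = 84030 N = 84.03 kN, compressive.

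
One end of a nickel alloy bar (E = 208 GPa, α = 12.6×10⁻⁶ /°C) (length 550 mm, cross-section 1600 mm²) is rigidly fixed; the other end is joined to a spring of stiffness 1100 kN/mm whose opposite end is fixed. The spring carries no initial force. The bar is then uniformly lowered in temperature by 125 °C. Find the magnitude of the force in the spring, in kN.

P ≈ 338 kN

If the spring were absent the bar would shorten by αΔT L = 12.6×10⁻⁶ × 125 × 550 = 0.8662 mm.
With a force P in the spring, the elastic change of the bar is PL/(AE) and that of the spring is P/k; compatibility requires their sum to equal δ_free.
So P = δ_free / [L/(AE) + 1/k] = 0.8662 / [ 550/(1600×208×10³) + 1/(1100×10³) ].
P = 0.8662 / 2.562×10⁻⁶ = 338100 N.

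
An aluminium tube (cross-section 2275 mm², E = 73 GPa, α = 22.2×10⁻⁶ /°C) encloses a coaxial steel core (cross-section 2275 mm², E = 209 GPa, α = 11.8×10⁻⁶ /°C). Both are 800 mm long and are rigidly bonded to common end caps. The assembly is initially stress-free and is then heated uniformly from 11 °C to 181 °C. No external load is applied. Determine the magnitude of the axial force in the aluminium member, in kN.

P ≈ 218 kN (compressive in the aluminium)

The aluminium has the larger α, so on heating it would change length more than the steel if both were free. The rigid plates force a common final length, so the aluminium is put into compression and the steel into tension, with equal and opposite forces P (no external load).
Setting the final lengths equal and cancelling L: (α₁ − α₂)ΔT = P/(A₁E₁) + P/(A₂E₂).
|α₁ − α₂|·ΔT = 10.4×10⁻⁶ × 170 = 0.001768.
1/(A₁E₁) + 1/(A₂E₂) = 1/(2275×73×10³) + 1/(2275×209×10³) = 8.125×10⁻⁹ N⁻¹.
P = 0.001768 / 8.125×10⁻⁹ = 217600 N = 217.6 kN.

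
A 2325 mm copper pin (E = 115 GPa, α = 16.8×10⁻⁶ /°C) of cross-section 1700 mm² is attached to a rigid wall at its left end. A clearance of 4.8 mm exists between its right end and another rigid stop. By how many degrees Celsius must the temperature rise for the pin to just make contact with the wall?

ΔT ≈ 123 °C

Contact occurs when the free expansion equals the gap: αΔT L = 4.8 mm.
ΔT = 4.8 / (16.8×10⁻⁶ × 2325) = 122.9 °C.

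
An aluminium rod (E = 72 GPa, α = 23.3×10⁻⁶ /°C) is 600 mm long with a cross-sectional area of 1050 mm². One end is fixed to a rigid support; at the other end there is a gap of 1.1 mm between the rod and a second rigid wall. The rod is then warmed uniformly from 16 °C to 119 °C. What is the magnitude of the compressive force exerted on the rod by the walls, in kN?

P ≈ 42.8 kN

If the wall were absent the rod would grow by αΔT L = 23.3×10⁻⁶ × 103 × 600 = 1.44 mm.
After closing the 1.1 mm clearance, 1.44 − 1.1 = 0.3399 mm of expansion remains to be suppressed by the wall.
That suppressed elongation corresponds to σ = E·Δ/L = 72×10³ × 0.3399/600 = 40.79 MPa.
Force on the wall = σA = 40.79 × 1050 mm² = 42.83 kN.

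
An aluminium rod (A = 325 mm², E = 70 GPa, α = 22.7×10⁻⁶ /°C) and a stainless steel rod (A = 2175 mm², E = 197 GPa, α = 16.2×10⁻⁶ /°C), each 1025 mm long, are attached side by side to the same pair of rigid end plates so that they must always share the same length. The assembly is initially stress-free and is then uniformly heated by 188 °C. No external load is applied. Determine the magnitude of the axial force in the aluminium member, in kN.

Both members must finish at the same length. With the larger α, the aluminium tends to over-expand; the plates restrain it, putting the aluminium in compression and the stainless steel in tension. With no external load the two internal forces are equal and opposite, magnitude P.
Equating the net (thermal + elastic) strains gives |α₁ − α₂|·ΔT = P·[1/(A₁E₁) + 1/(A₂E₂)].
|α₁ − α₂|·ΔT = 6.5×10⁻⁶ × 188 = 0.001222.
1/(A₁E₁) + 1/(A₂E₂) = 1/(325×70×10³) + 1/(2175×197×10³) = 4.629×10⁻⁸ N⁻¹.
So P = 0.001222 / 4.629×10⁻⁸ = 26.4 kN.

P ≈ 26.4 kN (compressive in the aluminium)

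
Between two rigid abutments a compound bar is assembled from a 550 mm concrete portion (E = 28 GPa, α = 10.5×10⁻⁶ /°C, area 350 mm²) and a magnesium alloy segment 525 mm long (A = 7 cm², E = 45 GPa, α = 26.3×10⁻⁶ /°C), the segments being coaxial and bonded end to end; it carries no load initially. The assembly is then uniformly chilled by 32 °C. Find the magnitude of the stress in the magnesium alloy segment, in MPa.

σ ≈ 12.3 MPa (tensile)

If the supports were absent, the total length change would be Σ αᵢΔT Lᵢ = 10.5×10⁻⁶×32×550 + 26.3×10⁻⁶×32×525 = 0.6266 mm.
The walls prevent any net length change, so an axial force P (same in every segment) develops. Compatibility: P · Σ Lᵢ/(AᵢEᵢ) = δ_free.
Σ Lᵢ/(AᵢEᵢ) = 550/(350×28×10³) + 525/(700×45×10³) = 7.279×10⁻⁵ mm/N.
P = 0.6266 / 7.279×10⁻⁵ = 8609 N = 8.609 kN, tensile.
σ_{magnesium alloy} = P / A = 8609 / 700 = 12.3 MPa.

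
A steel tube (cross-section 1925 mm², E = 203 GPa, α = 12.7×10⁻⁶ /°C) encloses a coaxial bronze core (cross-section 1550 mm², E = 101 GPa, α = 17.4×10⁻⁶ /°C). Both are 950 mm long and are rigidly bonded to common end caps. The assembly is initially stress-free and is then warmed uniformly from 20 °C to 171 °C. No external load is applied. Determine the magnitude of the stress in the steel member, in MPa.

σ ≈ 41.2 MPa (tensile)

The bronze has the larger α, so on heating it would change length more than the steel if both were free. The rigid plates force a common final length, so the bronze is put into compression and the steel into tension, with equal and opposite forces P (no external load).
Equating the net (thermal + elastic) strains gives |α₁ − α₂|·ΔT = P·[1/(A₁E₁) + 1/(A₂E₂)].
|α₁ − α₂|·ΔT = 4.7×10⁻⁶ × 151 = 0.0007097.
1/(A₁E₁) + 1/(A₂E₂) = 1/(1925×203×10³) + 1/(1550×101×10³) = 8.947×10⁻⁹ N⁻¹.
P = 0.0007097 / 8.947×10⁻⁹ = 79320 N = 79.32 kN.
σ_{steel} = P/A₁ = 79320/1925 = 41.21 MPa, tensile.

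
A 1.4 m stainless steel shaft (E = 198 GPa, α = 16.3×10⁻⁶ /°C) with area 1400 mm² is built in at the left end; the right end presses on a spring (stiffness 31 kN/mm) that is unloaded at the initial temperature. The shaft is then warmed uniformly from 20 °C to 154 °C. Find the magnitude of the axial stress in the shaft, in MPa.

If the spring were absent the shaft would lengthen by αΔT L = 16.3×10⁻⁶ × 134 × 1400 = 3.058 mm.
Let P be the compressive force at the spring. The shaft shortens elastically by PL/(AE) and the spring compresses by P/k; together these equal δ_free.
P [ L/(AE) + 1/k ] = δ_free → P [ 1400/(1400×198×10³) + 1/(31×10³) ] = 3.058.
P = 3.058 / 3.731×10⁻⁵ = 81960 N.
σ = P/A = 81960/1400 = 58.54 MPa.

σ ≈ 58.5 MPa (compressive)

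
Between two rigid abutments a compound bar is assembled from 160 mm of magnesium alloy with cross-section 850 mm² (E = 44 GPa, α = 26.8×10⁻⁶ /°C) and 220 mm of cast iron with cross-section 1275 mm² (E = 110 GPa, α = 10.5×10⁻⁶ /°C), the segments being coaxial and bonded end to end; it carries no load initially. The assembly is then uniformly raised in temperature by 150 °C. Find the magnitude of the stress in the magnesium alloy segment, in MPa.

If the supports were absent, the total length change would be Σ αᵢΔT Lᵢ = 26.8×10⁻⁶×150×160 + 10.5×10⁻⁶×150×220 = 0.9897 mm.
Since the ends are fixed, an axial force P builds up, equal in every segment, with P · Σ Lᵢ/(AᵢEᵢ) = δ_free.
Σ Lᵢ/(AᵢEᵢ) = 160/(850×44×10³) + 220/(1275×110×10³) = 5.847×10⁻⁶ mm/N.
So P = 0.9897 / 5.847×10⁻⁶ = 169.3 kN, compressive.
σ_{magnesium alloy} = P / A = 169300 / 850 = 199.1 MPa.

σ ≈ 199 MPa (compressive)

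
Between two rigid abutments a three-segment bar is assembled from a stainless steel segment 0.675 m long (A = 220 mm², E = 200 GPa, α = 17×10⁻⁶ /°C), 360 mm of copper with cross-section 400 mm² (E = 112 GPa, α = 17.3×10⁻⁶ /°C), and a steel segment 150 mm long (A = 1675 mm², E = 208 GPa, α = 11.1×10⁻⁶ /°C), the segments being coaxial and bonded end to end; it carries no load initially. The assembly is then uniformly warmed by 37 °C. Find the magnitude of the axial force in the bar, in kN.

P ≈ 30.1 kN (compressive)

If the supports were absent, the total length change would be Σ αᵢΔT Lᵢ = 17×10⁻⁶×37×675 + 17.3×10⁻⁶×37×360 + 11.1×10⁻⁶×37×150 = 0.7166 mm.
Since the ends are fixed, an axial force P builds up, equal in every segment, with P · Σ Lᵢ/(AᵢEᵢ) = δ_free.
The series flexibility is Σ Lᵢ/(AᵢEᵢ) = 675/(220×200×10³) + 360/(400×112×10³) + 150/(1675×208×10³) = 2.381×10⁻⁵ mm/N.
P = 0.7166 / 2.381×10⁻⁵ = 30100 N = 30.1 kN, compressive.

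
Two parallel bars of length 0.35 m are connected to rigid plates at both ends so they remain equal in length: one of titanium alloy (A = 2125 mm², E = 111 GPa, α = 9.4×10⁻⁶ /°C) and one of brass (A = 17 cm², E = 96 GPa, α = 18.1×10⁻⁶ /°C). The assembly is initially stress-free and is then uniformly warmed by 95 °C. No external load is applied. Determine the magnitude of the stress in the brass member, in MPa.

The brass has the larger α, so on heating it would change length more than the titanium alloy if both were free. The rigid plates force a common final length, so the brass is put into compression and the titanium alloy into tension, with equal and opposite forces P (no external load).
Setting the final lengths equal and cancelling L: (α₁ − α₂)ΔT = P/(A₁E₁) + P/(A₂E₂).
|α₁ − α₂|·ΔT = 8.7×10⁻⁶ × 95 = 0.0008265.
1/(A₁E₁) + 1/(A₂E₂) = 1/(2125×111×10³) + 1/(1700×96×10³) = 1.037×10⁻⁸ N⁻¹.
So P = 0.0008265 / 1.037×10⁻⁸ = 79.72 kN.
σ_{brass} = P/A₂ = 79720/1700 = 46.9 MPa, compressive.

σ ≈ 46.9 MPa (compressive)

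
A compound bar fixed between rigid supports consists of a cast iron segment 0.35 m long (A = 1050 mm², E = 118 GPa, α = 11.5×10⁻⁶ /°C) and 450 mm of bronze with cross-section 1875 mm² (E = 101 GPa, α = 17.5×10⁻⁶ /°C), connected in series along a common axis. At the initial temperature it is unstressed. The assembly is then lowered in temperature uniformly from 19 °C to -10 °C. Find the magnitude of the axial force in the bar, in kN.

Free thermal contraction of the whole bar: Σ αᵢΔT Lᵢ = 11.5×10⁻⁶×29×350 + 17.5×10⁻⁶×29×450 = 0.3451 mm.
The rigid supports impose zero overall length change; the single axial force P common to all segments must satisfy P Σ Lᵢ/(AᵢEᵢ) = δ_free.
The series flexibility is Σ Lᵢ/(AᵢEᵢ) = 350/(1050×118×10³) + 450/(1875×101×10³) = 5.201×10⁻⁶ mm/N.
P = 0.3451 / 5.201×10⁻⁶ = 66350 N = 66.35 kN, tensile.

P ≈ 66.4 kN (tensile)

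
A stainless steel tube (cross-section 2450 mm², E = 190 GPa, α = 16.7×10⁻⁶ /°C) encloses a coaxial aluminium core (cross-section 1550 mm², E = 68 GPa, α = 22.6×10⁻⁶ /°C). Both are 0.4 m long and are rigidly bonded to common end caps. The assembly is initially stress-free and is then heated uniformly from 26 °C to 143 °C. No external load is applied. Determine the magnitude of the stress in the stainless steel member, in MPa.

Both members must finish at the same length. With the larger α, the aluminium tends to over-expand; the plates restrain it, putting the aluminium in compression and the stainless steel in tension. With no external load the two internal forces are equal and opposite, magnitude P.
Setting the final lengths equal and cancelling L: (α₁ − α₂)ΔT = P/(A₁E₁) + P/(A₂E₂).
|α₁ − α₂|·ΔT = 5.9×10⁻⁶ × 117 = 0.0006903.
1/(A₁E₁) + 1/(A₂E₂) = 1/(2450×190×10³) + 1/(1550×68×10³) = 1.164×10⁻⁸ N⁻¹.
So P = 0.0006903 / 1.164×10⁻⁸ = 59.33 kN.
σ_{stainless steel} = P/A₁ = 59330/2450 = 24.21 MPa, tensile.

σ ≈ 24.2 MPa (tensile)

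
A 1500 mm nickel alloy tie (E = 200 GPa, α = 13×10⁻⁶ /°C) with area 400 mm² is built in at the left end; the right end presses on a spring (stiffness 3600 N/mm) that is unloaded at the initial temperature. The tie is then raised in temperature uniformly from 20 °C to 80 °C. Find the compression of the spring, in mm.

δ ≈ 1.1 mm

If the spring were absent the tie would lengthen by αΔT L = 13×10⁻⁶ × 60 × 1500 = 1.17 mm.
With a force P in the spring, the elastic change of the tie is PL/(AE) and that of the spring is P/k; compatibility requires their sum to equal δ_free.
P [ L/(AE) + 1/k ] = δ_free → P [ 1500/(400×200×10³) + 1/(3600) ] = 1.17.
P = 1.17 / 0.0002965 = 3946 N.
Spring compression = P/k = 3946/(3600) = 1.096 mm.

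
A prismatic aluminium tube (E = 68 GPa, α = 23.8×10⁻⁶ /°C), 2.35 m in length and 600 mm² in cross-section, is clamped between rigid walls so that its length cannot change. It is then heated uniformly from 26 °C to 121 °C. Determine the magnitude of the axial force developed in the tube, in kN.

P ≈ 92.2 kN (compressive)

The ends cannot move, so σ = EαΔT = 68×10³ × 23.8×10⁻⁶ × 95 = 153.7 MPa.
Then P = σA = 153.7 × 600 mm² = 92.25 kN, compressive.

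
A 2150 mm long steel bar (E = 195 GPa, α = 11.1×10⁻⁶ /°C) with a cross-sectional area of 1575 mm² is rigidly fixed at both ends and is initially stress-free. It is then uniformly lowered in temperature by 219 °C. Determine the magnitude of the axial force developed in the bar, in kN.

With zero net strain, σ = E·αΔT = 195 GPa × 11.1×10⁻⁶ × 219 = 474 MPa.
Axial force P = σA = 474 × 1575 = 746600 N = 746.6 kN, tensile.

P ≈ 747 kN (tensile)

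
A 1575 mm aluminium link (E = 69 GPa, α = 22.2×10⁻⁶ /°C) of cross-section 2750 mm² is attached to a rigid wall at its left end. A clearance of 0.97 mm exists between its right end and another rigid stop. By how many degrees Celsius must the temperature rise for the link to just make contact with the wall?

Contact occurs when the free expansion equals the gap: αΔT L = 0.97 mm.
So ΔT = g/(αL) = 0.97/(22.2×10⁻⁶ × 1575) = 27.74 °C.

ΔT ≈ 27.7 °C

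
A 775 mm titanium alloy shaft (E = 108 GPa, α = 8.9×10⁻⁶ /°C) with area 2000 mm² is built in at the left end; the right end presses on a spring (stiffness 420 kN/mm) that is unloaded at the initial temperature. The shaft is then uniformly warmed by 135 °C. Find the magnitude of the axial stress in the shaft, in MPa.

Free thermal expansion: δ_free = αΔT L = 8.9×10⁻⁶ × 135 × 775 = 0.9312 mm.
With a force P in the spring, the elastic change of the shaft is PL/(AE) and that of the spring is P/k; compatibility requires their sum to equal δ_free.
So P = δ_free / [L/(AE) + 1/k] = 0.9312 / [ 775/(2000×108×10³) + 1/(420×10³) ].
P = 0.9312 / 5.969×10⁻⁶ = 156000 N.
σ = P/A = 156000/2000 = 78 MPa.

σ ≈ 78 MPa (compressive)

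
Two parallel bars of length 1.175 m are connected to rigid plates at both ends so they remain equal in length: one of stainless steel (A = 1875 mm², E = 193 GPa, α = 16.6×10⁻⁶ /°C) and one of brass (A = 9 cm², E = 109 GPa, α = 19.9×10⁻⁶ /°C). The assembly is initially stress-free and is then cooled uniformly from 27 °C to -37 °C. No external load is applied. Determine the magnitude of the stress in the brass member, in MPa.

σ ≈ 18.1 MPa (tensile)

Both members must finish at the same length. With the larger α, the brass tends to over-contract; the plates restrain it, putting the brass in tension and the stainless steel in compression. With no external load the two internal forces are equal and opposite, magnitude P.
Setting the final lengths equal and cancelling L: (α₁ − α₂)ΔT = P/(A₁E₁) + P/(A₂E₂).
|α₁ − α₂|·ΔT = 3.3×10⁻⁶ × 64 = 0.0002112.
1/(A₁E₁) + 1/(A₂E₂) = 1/(1875×193×10³) + 1/(900×109×10³) = 1.296×10⁻⁸ N⁻¹.
So P = 0.0002112 / 1.296×10⁻⁸ = 16.3 kN.
σ_{brass} = P/A₂ = 16300/900 = 18.11 MPa, tensile.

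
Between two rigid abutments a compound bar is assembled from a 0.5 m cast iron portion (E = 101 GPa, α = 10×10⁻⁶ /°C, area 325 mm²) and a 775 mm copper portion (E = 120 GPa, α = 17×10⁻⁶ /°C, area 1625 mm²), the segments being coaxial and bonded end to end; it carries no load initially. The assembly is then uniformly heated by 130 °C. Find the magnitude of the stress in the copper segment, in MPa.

Free thermal expansion of the whole bar: Σ αᵢΔT Lᵢ = 10×10⁻⁶×130×500 + 17×10⁻⁶×130×775 = 2.363 mm.
The walls prevent any net length change, so an axial force P (same in every segment) develops. Compatibility: P · Σ Lᵢ/(AᵢEᵢ) = δ_free.
The series flexibility is Σ Lᵢ/(AᵢEᵢ) = 500/(325×101×10³) + 775/(1625×120×10³) = 1.921×10⁻⁵ mm/N.
P = 2.363 / 1.921×10⁻⁵ = 123000 N = 123 kN, compressive.
σ_{copper} = P / A = 123000 / 1625 = 75.7 MPa.

σ ≈ 75.7 MPa (compressive)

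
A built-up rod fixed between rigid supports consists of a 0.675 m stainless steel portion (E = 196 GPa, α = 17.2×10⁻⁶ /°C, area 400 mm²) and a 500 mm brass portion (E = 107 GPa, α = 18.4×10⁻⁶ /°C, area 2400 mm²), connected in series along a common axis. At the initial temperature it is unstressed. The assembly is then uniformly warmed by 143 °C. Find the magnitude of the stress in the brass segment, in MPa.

σ ≈ 117 MPa (compressive)

Free thermal expansion of the whole bar: Σ αᵢΔT Lᵢ = 17.2×10⁻⁶×143×675 + 18.4×10⁻⁶×143×500 = 2.976 mm.
Since the ends are fixed, an axial force P builds up, equal in every segment, with P · Σ Lᵢ/(AᵢEᵢ) = δ_free.
The series flexibility is Σ Lᵢ/(AᵢEᵢ) = 675/(400×196×10³) + 500/(2400×107×10³) = 1.056×10⁻⁵ mm/N.
P = 2.976 / 1.056×10⁻⁵ = 281900 N = 281.9 kN, compressive.
σ_{brass} = P / A = 281900 / 2400 = 117.5 MPa.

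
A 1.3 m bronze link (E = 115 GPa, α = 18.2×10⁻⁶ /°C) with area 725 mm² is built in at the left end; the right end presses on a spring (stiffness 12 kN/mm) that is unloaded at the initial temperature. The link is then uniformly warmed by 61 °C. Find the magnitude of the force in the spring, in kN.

The unrestrained thermal change is αΔT L = 18.2×10⁻⁶ × 61 × 1300 = 1.443 mm.
With a force P in the spring, the elastic change of the link is PL/(AE) and that of the spring is P/k; compatibility requires their sum to equal δ_free.
P [ L/(AE) + 1/k ] = δ_free → P [ 1300/(725×115×10³) + 1/(12×10³) ] = 1.443.
P = 1.443 / 9.893×10⁻⁵ = 14590 N.

P ≈ 14.6 kN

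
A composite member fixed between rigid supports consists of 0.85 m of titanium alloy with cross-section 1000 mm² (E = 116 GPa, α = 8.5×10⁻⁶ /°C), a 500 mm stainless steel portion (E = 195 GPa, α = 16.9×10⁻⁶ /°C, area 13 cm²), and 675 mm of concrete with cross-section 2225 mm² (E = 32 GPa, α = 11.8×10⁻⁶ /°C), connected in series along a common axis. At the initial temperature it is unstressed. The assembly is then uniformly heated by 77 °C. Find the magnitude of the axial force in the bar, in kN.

If the supports were absent, the total length change would be Σ αᵢΔT Lᵢ = 8.5×10⁻⁶×77×850 + 16.9×10⁻⁶×77×500 + 11.8×10⁻⁶×77×675 = 1.82 mm.
The walls prevent any net length change, so an axial force P (same in every segment) develops. Compatibility: P · Σ Lᵢ/(AᵢEᵢ) = δ_free.
The series flexibility is Σ Lᵢ/(AᵢEᵢ) = 850/(1000×116×10³) + 500/(1300×195×10³) + 675/(2225×32×10³) = 1.878×10⁻⁵ mm/N.
Hence P = δ_free / Σ(L/AE) = 1.82/1.878×10⁻⁵ = 96.92 kN (compressive).

P ≈ 96.9 kN (compressive)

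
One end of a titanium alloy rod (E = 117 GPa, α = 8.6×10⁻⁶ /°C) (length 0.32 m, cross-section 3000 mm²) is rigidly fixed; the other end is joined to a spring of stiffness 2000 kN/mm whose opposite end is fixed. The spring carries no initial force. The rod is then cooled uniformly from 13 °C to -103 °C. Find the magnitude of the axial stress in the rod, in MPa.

The unrestrained thermal change is αΔT L = 8.6×10⁻⁶ × 116 × 320 = 0.3192 mm.
With a force P in the spring, the elastic change of the rod is PL/(AE) and that of the spring is P/k; compatibility requires their sum to equal δ_free.
P [ L/(AE) + 1/k ] = δ_free → P [ 320/(3000×117×10³) + 1/(2000×10³) ] = 0.3192.
P = 0.3192 / 1.412×10⁻⁶ = 226100 N.
σ = P/A = 226100/3000 = 75.38 MPa.

σ ≈ 75.4 MPa (tensile)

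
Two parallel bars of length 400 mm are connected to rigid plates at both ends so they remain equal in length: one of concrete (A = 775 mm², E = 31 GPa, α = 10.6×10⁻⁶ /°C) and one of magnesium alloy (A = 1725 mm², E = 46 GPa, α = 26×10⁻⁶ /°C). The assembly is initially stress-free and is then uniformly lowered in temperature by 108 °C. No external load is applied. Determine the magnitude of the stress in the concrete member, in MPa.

The magnesium alloy has the larger α, so on cooling it would change length more than the concrete if both were free. The rigid plates force a common final length, so the magnesium alloy is put into tension and the concrete into compression, with equal and opposite forces P (no external load).
Setting the final lengths equal and cancelling L: (α₁ − α₂)ΔT = P/(A₁E₁) + P/(A₂E₂).
|α₁ − α₂|·ΔT = 15.4×10⁻⁶ × 108 = 0.001663.
1/(A₁E₁) + 1/(A₂E₂) = 1/(775×31×10³) + 1/(1725×46×10³) = 5.423×10⁻⁸ N⁻¹.
So P = 0.001663 / 5.423×10⁻⁸ = 30.67 kN.
σ_{concrete} = P/A₁ = 30670/775 = 39.58 MPa, compressive.

σ ≈ 39.6 MPa (compressive)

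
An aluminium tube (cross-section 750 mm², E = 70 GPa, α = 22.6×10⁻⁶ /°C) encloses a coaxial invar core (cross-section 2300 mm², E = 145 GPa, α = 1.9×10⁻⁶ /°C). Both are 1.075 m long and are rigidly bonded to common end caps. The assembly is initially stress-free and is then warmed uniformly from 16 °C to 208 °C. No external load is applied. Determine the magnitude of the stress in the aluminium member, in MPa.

σ ≈ 240 MPa (compressive)

Both members must finish at the same length. With the larger α, the aluminium tends to over-expand; the plates restrain it, putting the aluminium in compression and the invar in tension. With no external load the two internal forces are equal and opposite, magnitude P.
Equating the net (thermal + elastic) strains gives |α₁ − α₂|·ΔT = P·[1/(A₁E₁) + 1/(A₂E₂)].
|α₁ − α₂|·ΔT = 20.7×10⁻⁶ × 192 = 0.003974.
1/(A₁E₁) + 1/(A₂E₂) = 1/(750×70×10³) + 1/(2300×145×10³) = 2.205×10⁻⁸ N⁻¹.
P = 0.003974 / 2.205×10⁻⁸ = 180300 N = 180.3 kN.
σ_{aluminium} = P/A₁ = 180300/750 = 240.4 MPa, compressive.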